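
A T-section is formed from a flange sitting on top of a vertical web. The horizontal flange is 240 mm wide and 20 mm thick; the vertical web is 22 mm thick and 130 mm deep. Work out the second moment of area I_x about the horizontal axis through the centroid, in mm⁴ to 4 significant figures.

I_x ≈ 1.427 × 10⁷ mm⁴

Treat the section as a set of non-overlapping primitives; coordinates are from the bounding-box lower-left.
Flange: 240 × 20, A = 4 800 mm², y = 140 mm, Ī = 160 000 mm⁴.
Web: 22 × 130, A = 2 860 mm², y = 65 mm, Ī = 4 027 833 mm⁴.
Centroid: ȳ = ΣA·y / ΣA = 111.997 mm.
Transfer each piece to the horizontal axis through the centroid using Ī + A·d² with d = y − 111.997:
  flange: d = 28.0026 mm → contributes +3 923 902 mm⁴
  web: d = -46.9974 mm → contributes +10 344 871 mm⁴
Total I = 14 268 773 mm⁴.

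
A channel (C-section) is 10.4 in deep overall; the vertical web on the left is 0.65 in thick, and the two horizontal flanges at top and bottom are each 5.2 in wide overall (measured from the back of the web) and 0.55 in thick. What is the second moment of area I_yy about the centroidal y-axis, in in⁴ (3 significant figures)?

Treat the section as a set of non-overlapping primitives; coordinates are from the bounding-box lower-left.
Web: 0.65 × 10.4, A = 6.76 in², x = 0.325 in, Ī = 0.23801 in⁴.
Top flange (beyond web): 4.55 × 0.55, A = 2.5025 in², x = 2.925 in, Ī = 4.3173 in⁴.
Bottom flange (beyond web): 4.55 × 0.55, A = 2.5025 in², x = 2.925 in, Ī = 4.3173 in⁴.
Centroid: x̄ = ΣA·x / ΣA = 1.4311 in.
Transfer each piece to the centroidal y-axis using Ī + A·d² with d = x − 1.4311:
  web: d = -1.1061 in → contributes +8.5082 in⁴
  top flange (beyond web): d = 1.4939 in → contributes +9.9024 in⁴
  bottom flange (beyond web): d = 1.4939 in → contributes +9.9024 in⁴
Total I = 28.313 in⁴.

I_yy ≈ 28.3 in⁴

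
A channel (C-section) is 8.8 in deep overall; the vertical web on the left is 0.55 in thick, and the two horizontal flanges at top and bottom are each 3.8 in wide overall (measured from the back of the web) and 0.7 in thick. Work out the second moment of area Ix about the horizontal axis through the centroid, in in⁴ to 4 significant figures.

Decompose the section into non-overlapping parts with the origin at the bottom-left of its bounding rectangle.
Web: 0.55 × 8.8, A = 4.84 in², y = 4.4 in, Ī = 31.2341 in⁴.
Top flange (beyond web): 3.25 × 0.7, A = 2.275 in², y = 8.45 in, Ī = 0.0928958 in⁴.
Bottom flange (beyond web): 3.25 × 0.7, A = 2.275 in², y = 0.35 in, Ī = 0.0928958 in⁴.
By symmetry the centroid is at mid-height, ȳ = 4.4 in.
Transfer each piece to the horizontal axis through the centroid using Ī + A·d² with d = y − 4.4:
  web: d = 0 in → contributes +31.2341 in⁴
  top flange (beyond web): d = 4.05 in → contributes +37.4086 in⁴
  bottom flange (beyond web): d = -4.05 in → contributes +37.4086 in⁴
Total I = 106.051 in⁴.

Ix ≈ 106.1 in⁴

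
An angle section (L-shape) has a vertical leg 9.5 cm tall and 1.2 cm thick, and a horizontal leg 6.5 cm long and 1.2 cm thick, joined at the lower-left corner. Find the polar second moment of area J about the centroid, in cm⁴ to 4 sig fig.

Decompose the section into non-overlapping parts with the origin at the bottom-left of its bounding rectangle.
Vertical leg: 1.2 × 9.5, A = 11.4 cm², y = 4.75 cm, Ī = 85.7375 cm⁴.
Horizontal leg (remainder): 5.3 × 1.2, A = 6.36 cm², y = 0.6 cm, Ī = 0.7632 cm⁴.
Centroid: ȳ = ΣA·y / ΣA = 3.26385 cm.
Transfer each piece to the centroidal x-axis using Ī + A·d² with d = y − 3.26385:
  vertical leg: d = 1.48615 cm → contributes +110.916 cm⁴
  horizontal leg (remainder): d = -2.66385 cm → contributes +45.8944 cm⁴
Total I = 156.81 cm⁴.
For the y-axis: x̄ = 1.76385 cm.
Repeating about the centroidal y-axis gives I_y = 59.3764 cm⁴.
Polar second moment: J = I_x + I_y = 216.187 cm⁴.

J ≈ 216.2 cm⁴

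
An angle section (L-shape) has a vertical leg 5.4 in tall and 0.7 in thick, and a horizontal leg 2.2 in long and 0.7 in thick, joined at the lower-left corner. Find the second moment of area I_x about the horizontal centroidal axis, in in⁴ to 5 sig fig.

I_x ≈ 13.766 in⁴

Treat the section as a set of non-overlapping primitives; coordinates are from the bounding-box lower-left.
Vertical leg: 0.7 × 5.4, A = 3.78 in², y = 2.7 in, Ī = 9.1854 in⁴.
Horizontal leg (remainder): 1.5 × 0.7, A = 1.05 in², y = 0.35 in, Ī = 0.042875 in⁴.
Centroid: ȳ = ΣA·y / ΣA = 2.18913 in.
Transfer each piece to the horizontal centroidal axis using Ī + A·d² with d = y − 2.18913:
  vertical leg: d = 0.5108696 in → contributes +10.17193 in⁴
  horizontal leg (remainder): d = -1.83913 in → contributes +3.594396 in⁴
Total I = 13.76633 in⁴.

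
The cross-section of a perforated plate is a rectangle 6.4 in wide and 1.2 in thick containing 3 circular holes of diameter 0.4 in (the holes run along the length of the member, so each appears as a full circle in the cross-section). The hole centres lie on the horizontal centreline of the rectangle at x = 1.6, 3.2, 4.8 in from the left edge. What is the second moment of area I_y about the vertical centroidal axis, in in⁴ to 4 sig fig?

I_y ≈ 25.57 in⁴

Split into non-overlapping primitives; take the origin at the lower-left of the bounding box.
Plate: 6.4 × 1.2, A = 7.68 in², x = 3.2 in, Ī = 26.2144 in⁴.
Hole 1 (subtracted): ⌀0.4, A = 0.125664 in², x = 1.6 in, Ī = 0.00125664 in⁴.
Hole 2 (subtracted): ⌀0.4, A = 0.125664 in², x = 3.2 in, Ī = 0.00125664 in⁴.
Hole 3 (subtracted): ⌀0.4, A = 0.125664 in², x = 4.8 in, Ī = 0.00125664 in⁴.
By symmetry the centroid is at mid-width, x̄ = 3.2 in.
Transfer each piece to the vertical centroidal axis using Ī + A·d² with d = x − 3.2:
  plate: d = 0 in → contributes +26.2144 in⁴
  hole 1: d = -1.6 in → contributes −0.322956 in⁴
  hole 2: d = 0 in → contributes −0.00125664 in⁴
  hole 3: d = 1.6 in → contributes −0.322956 in⁴
Total I = 25.5672 in⁴.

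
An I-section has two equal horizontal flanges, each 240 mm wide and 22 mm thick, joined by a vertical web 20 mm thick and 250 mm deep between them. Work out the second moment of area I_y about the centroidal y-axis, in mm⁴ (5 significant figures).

Split into non-overlapping primitives; take the origin at the lower-left of the bounding box.
Bottom flange: 240 × 22, A = 5 280 mm², x = 120 mm, Ī = 25 344 000 mm⁴.
Web: 20 × 250, A = 5 000 mm², x = 120 mm, Ī = 166666.7 mm⁴.
Top flange: 240 × 22, A = 5 280 mm², x = 120 mm, Ī = 25 344 000 mm⁴.
By symmetry the centroid is at mid-width, x̄ = 120 mm.
All pieces are centred on the centroidal y-axis, so I = ΣĪ = 50 854 667 mm⁴.

I_y ≈ 5.0855 × 10⁷ mm⁴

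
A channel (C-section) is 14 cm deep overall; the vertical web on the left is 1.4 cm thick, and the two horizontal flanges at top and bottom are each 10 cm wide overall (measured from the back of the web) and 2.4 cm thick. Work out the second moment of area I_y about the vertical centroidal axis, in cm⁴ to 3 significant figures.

Break the section into simple shapes (no overlaps), measuring from the bottom-left corner of the bounding box.
Web: 1.4 × 14, A = 19.6 cm², x = 0.7 cm, Ī = 3.2013 cm⁴.
Top flange (beyond web): 8.6 × 2.4, A = 20.64 cm², x = 5.7 cm, Ī = 127.21 cm⁴.
Bottom flange (beyond web): 8.6 × 2.4, A = 20.64 cm², x = 5.7 cm, Ī = 127.21 cm⁴.
Centroid: x̄ = ΣA·x / ΣA = 4.0903 cm.
Transfer each piece to the vertical centroidal axis using Ī + A·d² with d = x − 4.0903:
  web: d = -3.3903 cm → contributes +228.48 cm⁴
  top flange (beyond web): d = 1.6097 cm → contributes +180.69 cm⁴
  bottom flange (beyond web): d = 1.6097 cm → contributes +180.69 cm⁴
Total I = 589.87 cm⁴.

I_y ≈ 590 cm⁴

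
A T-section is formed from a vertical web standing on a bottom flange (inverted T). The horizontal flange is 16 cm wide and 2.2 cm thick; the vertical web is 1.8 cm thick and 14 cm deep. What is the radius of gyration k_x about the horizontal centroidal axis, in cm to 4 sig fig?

Break the section into simple shapes (no overlaps), measuring from the bottom-left corner of the bounding box.
Flange: 16 × 2.2, A = 35.2 cm², y = 1.1 cm, Ī = 14.1973 cm⁴.
Web: 1.8 × 14, A = 25.2 cm², y = 9.2 cm, Ī = 411.6 cm⁴.
Centroid: ȳ = ΣA·y / ΣA = 4.47947 cm.
Transfer each piece to the horizontal centroidal axis using Ī + A·d² with d = y − 4.47947:
  flange: d = -3.37947 cm → contributes +416.21 cm⁴
  web: d = 4.72053 cm → contributes +973.142 cm⁴
Total I = 1389.35 cm⁴.
Radius of gyration: k = √(I/A) = √(1389.35 / 60.4) = 4.79609 cm.

k_x ≈ 4.796 cm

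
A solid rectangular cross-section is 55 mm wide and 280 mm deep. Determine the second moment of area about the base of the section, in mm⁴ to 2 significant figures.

I_base ≈ 4.0 × 10⁸ mm⁴

The section: 55 × 280, A = 15 400 mm², y = 140 mm, Ī = 100 613 333 mm⁴.
Transfer it to the bottom edge using Ī + A·d² with d = y − 0:
  the section: d = 140 mm → contributes +402 453 333 mm⁴
Total I = 402 453 333 mm⁴.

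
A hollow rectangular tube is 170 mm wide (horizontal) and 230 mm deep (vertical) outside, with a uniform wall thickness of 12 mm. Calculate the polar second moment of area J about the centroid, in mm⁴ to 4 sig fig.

Break the section into simple shapes (no overlaps), measuring from the bottom-left corner of the bounding box.
Outer rectangle: 170 × 230, A = 39 100 mm², y = 115 mm, Ī = 172 365 833 mm⁴.
Inner void (subtracted): 146 × 206, A = 30 076 mm², y = 115 mm, Ī = 106 358 761 mm⁴.
By symmetry the centroid is at mid-height, ȳ = 115 mm.
All pieces are centred on the centroidal x-axis, so I = ΣĪ (holes subtracted) = 66 007 072 mm⁴.
Repeating about the centroidal y-axis gives I_y = 40 740 832 mm⁴.
Polar second moment: J = I_x + I_y = 106 747 904 mm⁴.

J ≈ 1.067 × 10⁸ mm⁴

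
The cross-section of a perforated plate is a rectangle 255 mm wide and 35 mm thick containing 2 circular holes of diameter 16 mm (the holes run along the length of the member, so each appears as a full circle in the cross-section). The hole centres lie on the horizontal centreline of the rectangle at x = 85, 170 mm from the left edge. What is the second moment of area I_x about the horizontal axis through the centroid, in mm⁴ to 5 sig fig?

Split into non-overlapping primitives; take the origin at the lower-left of the bounding box.
Plate: 255 × 35, A = 8 925 mm², y = 17.5 mm, Ī = 911093.8 mm⁴.
Hole 1 (subtracted): ⌀16, A = 201.0619 mm², y = 17.5 mm, Ī = 3216.991 mm⁴.
Hole 2 (subtracted): ⌀16, A = 201.0619 mm², y = 17.5 mm, Ī = 3216.991 mm⁴.
By symmetry the centroid is at mid-height, ȳ = 17.5 mm.
All pieces are centred on the horizontal axis through the centroid, so I = ΣĪ (holes subtracted) = 904659.8 mm⁴.

I_x ≈ 9.0466 × 10⁵ mm⁴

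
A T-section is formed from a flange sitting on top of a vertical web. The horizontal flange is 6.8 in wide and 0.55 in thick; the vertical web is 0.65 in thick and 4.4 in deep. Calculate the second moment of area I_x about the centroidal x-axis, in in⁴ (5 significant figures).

Break the section into simple shapes (no overlaps), measuring from the bottom-left corner of the bounding box.
Flange: 6.8 × 0.55, A = 3.74 in², y = 4.675 in, Ī = 0.09427917 in⁴.
Web: 0.65 × 4.4, A = 2.86 in², y = 2.2 in, Ī = 4.614133 in⁴.
Centroid: ȳ = ΣA·y / ΣA = 3.6025 in.
Transfer each piece to the centroidal x-axis using Ī + A·d² with d = y − 3.6025:
  flange: d = 1.0725 in → contributes +4.396238 in⁴
  web: d = -1.4025 in → contributes +10.23977 in⁴
Total I = 14.63601 in⁴.

I_x ≈ 14.636 in⁴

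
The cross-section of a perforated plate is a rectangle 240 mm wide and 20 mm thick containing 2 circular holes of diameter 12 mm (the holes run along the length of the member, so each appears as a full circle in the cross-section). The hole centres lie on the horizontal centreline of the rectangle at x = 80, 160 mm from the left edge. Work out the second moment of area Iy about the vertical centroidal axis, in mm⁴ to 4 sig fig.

Iy ≈ 2.268 × 10⁷ mm⁴

Break the section into simple shapes (no overlaps), measuring from the bottom-left corner of the bounding box.
Plate: 240 × 20, A = 4 800 mm², x = 120 mm, Ī = 23 040 000 mm⁴.
Hole 1 (subtracted): ⌀12, A = 113.097 mm², x = 80 mm, Ī = 1017.88 mm⁴.
Hole 2 (subtracted): ⌀12, A = 113.097 mm², x = 160 mm, Ī = 1017.88 mm⁴.
By symmetry the centroid is at mid-width, x̄ = 120 mm.
Transfer each piece to the vertical centroidal axis using Ī + A·d² with d = x − 120:
  plate: d = 0 mm → contributes +23 040 000 mm⁴
  hole 1: d = -40 mm → contributes −181 974 mm⁴
  hole 2: d = 40 mm → contributes −181 974 mm⁴
Total I = 22 676 053 mm⁴.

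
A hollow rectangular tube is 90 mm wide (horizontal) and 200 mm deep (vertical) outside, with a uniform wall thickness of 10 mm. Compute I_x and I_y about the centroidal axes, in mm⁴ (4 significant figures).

I_x ≈ 2.598 × 10⁷ mm⁴, I_y ≈ 7.005 × 10⁶ mm⁴

Break the section into simple shapes (no overlaps), measuring from the bottom-left corner of the bounding box.
Outer rectangle: 90 × 200, A = 18 000 mm², y = 100 mm, Ī = 60 000 000 mm⁴.
Inner void (subtracted): 70 × 180, A = 12 600 mm², y = 100 mm, Ī = 34 020 000 mm⁴.
By symmetry the centroid is at mid-height, ȳ = 100 mm.
All pieces are centred on the centroidal x-axis, so I = ΣĪ (holes subtracted) = 25 980 000 mm⁴.
Repeating about the centroidal y-axis gives I_y = 7 005 000 mm⁴.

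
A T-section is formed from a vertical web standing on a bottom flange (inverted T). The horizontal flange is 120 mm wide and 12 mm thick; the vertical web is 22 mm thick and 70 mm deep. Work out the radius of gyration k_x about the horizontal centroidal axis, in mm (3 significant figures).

Split into non-overlapping primitives; take the origin at the lower-left of the bounding box.
Flange: 120 × 12, A = 1 440 mm², y = 6 mm, Ī = 17 280 mm⁴.
Web: 22 × 70, A = 1 540 mm², y = 47 mm, Ī = 628 833 mm⁴.
Centroid: ȳ = ΣA·y / ΣA = 27.188 mm.
Transfer each piece to the horizontal centroidal axis using Ī + A·d² with d = y − 27.188:
  flange: d = -21.188 mm → contributes +663 736 mm⁴
  web: d = 19.812 mm → contributes +1 233 312 mm⁴
Total I = 1 897 048 mm⁴.
Radius of gyration: k = √(I/A) = √(1 897 048 / 2 980) = 25.231 mm.

k_x ≈ 25.2 mm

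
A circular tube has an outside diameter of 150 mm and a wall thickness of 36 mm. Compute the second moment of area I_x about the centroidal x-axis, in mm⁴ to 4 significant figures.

I_x ≈ 2.303 × 10⁷ mm⁴

Treat the section as a set of non-overlapping primitives; coordinates are from the bounding-box lower-left.
Outer circle: ⌀150, A = 17671.5 mm², y = 75 mm, Ī = 24 850 489 mm⁴.
Bore (subtracted): ⌀78, A = 4778.36 mm², y = 75 mm, Ī = 1 816 972 mm⁴.
By symmetry the centroid is at mid-height, ȳ = 75 mm.
All pieces are centred on the centroidal x-axis, so I = ΣĪ (holes subtracted) = 23 033 516 mm⁴.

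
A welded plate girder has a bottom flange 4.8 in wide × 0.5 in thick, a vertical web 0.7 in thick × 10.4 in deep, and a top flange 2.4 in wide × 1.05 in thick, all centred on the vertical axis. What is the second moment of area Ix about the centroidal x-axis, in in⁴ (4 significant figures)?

Decompose the section into non-overlapping parts with the origin at the bottom-left of its bounding rectangle.
Bottom plate: 4.8 × 0.5, A = 2.4 in², y = 0.25 in, Ī = 0.05 in⁴.
Web plate: 0.7 × 10.4, A = 7.28 in², y = 5.7 in, Ī = 65.6171 in⁴.
Top plate: 2.4 × 1.05, A = 2.52 in², y = 11.425 in, Ī = 0.231525 in⁴.
Centroid: ȳ = ΣA·y / ΣA = 5.81041 in.
Transfer each piece to the centroidal x-axis using Ī + A·d² with d = y − 5.81041:
  bottom plate: d = -5.56041 in → contributes +74.2536 in⁴
  web plate: d = -0.11041 in → contributes +65.7058 in⁴
  top plate: d = 5.61459 in → contributes +79.6711 in⁴
Total I = 219.63 in⁴.

Ix ≈ 219.6 in⁴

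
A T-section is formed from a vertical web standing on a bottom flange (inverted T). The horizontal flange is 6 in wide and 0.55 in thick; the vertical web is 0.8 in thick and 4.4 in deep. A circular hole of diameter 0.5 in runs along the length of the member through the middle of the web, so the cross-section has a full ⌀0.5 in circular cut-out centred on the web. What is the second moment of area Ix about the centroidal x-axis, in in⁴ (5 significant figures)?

Ix ≈ 15.902 in⁴

Treat the section as a set of non-overlapping primitives; coordinates are from the bounding-box lower-left.
Flange: 6 × 0.55, A = 3.3 in², y = 0.275 in, Ī = 0.0831875 in⁴.
Web: 0.8 × 4.4, A = 3.52 in², y = 2.75 in, Ī = 5.678933 in⁴.
Hole (subtracted): ⌀0.5, A = 0.1963495 in², y = 2.75 in, Ī = 0.003067962 in⁴.
Centroid: ȳ = ΣA·y / ΣA = 1.516919 in.
Transfer each piece to the centroidal x-axis using Ī + A·d² with d = y − 1.516919:
  flange: d = -1.241919 in → contributes +5.172982 in⁴
  web: d = 1.233081 in → contributes +11.03106 in⁴
  hole: d = 1.233081 in → contributes −0.3016154 in⁴
Total I = 15.90242 in⁴.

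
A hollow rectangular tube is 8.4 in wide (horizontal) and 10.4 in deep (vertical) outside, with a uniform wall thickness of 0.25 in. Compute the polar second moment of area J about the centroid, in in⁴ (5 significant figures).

Treat the section as a set of non-overlapping primitives; coordinates are from the bounding-box lower-left.
Outer rectangle: 8.4 × 10.4, A = 87.36 in², y = 5.2 in, Ī = 787.4048 in⁴.
Inner void (subtracted): 7.9 × 9.9, A = 78.21 in², y = 5.2 in, Ī = 638.7802 in⁴.
By symmetry the centroid is at mid-height, ȳ = 5.2 in.
All pieces are centred on the centroidal x-axis, so I = ΣĪ (holes subtracted) = 148.6246 in⁴.
Repeating about the centroidal y-axis gives I_y = 106.9196 in⁴.
Polar second moment: J = I_x + I_y = 255.5443 in⁴.

J ≈ 255.54 in⁴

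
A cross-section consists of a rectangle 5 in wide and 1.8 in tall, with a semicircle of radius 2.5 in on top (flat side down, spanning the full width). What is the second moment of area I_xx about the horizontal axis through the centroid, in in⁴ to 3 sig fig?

I_xx ≈ 24.8 in⁴

Split into non-overlapping primitives; take the origin at the lower-left of the bounding box.
Rectangular body: 5 × 1.8, A = 9 in², y = 0.9 in, Ī = 2.43 in⁴.
Semicircular cap: semicircle r = 2.5, A = 9.8175 in², y = 2.861 in, Ī = 4.2874 in⁴.
Centroid: ȳ = ΣA·y / ΣA = 1.9231 in.
Transfer each piece to the horizontal axis through the centroid using Ī + A·d² with d = y − 1.9231:
  rectangular body: d = -1.0231 in → contributes +11.851 in⁴
  semicircular cap: d = 0.93792 in → contributes +12.924 in⁴
Total I = 24.775 in⁴.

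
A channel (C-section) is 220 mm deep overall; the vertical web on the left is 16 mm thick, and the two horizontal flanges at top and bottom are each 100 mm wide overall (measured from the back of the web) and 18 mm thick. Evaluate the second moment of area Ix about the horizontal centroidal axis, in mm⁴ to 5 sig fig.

Ix ≈ 4.5127 × 10⁷ mm⁴

Split into non-overlapping primitives; take the origin at the lower-left of the bounding box.
Web: 16 × 220, A = 3 520 mm², y = 110 mm, Ī = 14 197 333 mm⁴.
Top flange (beyond web): 84 × 18, A = 1 512 mm², y = 211 mm, Ī = 40 824 mm⁴.
Bottom flange (beyond web): 84 × 18, A = 1 512 mm², y = 9 mm, Ī = 40 824 mm⁴.
By symmetry the centroid is at mid-height, ȳ = 110 mm.
Transfer each piece to the horizontal centroidal axis using Ī + A·d² with d = y − 110:
  web: d = 0 mm → contributes +14 197 333 mm⁴
  top flange (beyond web): d = 101 mm → contributes +15 464 736 mm⁴
  bottom flange (beyond web): d = -101 mm → contributes +15 464 736 mm⁴
Total I = 45 126 805 mm⁴.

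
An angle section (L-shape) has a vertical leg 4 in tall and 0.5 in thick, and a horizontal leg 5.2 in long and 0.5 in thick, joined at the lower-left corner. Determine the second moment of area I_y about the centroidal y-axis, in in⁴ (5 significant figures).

I_y ≈ 11.672 in⁴

Decompose the section into non-overlapping parts with the origin at the bottom-left of its bounding rectangle.
Vertical leg: 0.5 × 4, A = 2 in², x = 0.25 in, Ī = 0.04166667 in⁴.
Horizontal leg (remainder): 4.7 × 0.5, A = 2.35 in², x = 2.85 in, Ī = 4.325958 in⁴.
Centroid: x̄ = ΣA·x / ΣA = 1.654598 in.
Transfer each piece to the centroidal y-axis using Ī + A·d² with d = x − 1.654598:
  vertical leg: d = -1.404598 in → contributes +3.987456 in⁴
  horizontal leg (remainder): d = 1.195402 in → contributes +7.684077 in⁴
Total I = 11.67153 in⁴.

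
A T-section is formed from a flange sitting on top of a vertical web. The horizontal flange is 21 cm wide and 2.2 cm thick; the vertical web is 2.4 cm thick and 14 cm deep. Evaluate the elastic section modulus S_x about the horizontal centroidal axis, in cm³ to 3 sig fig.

S_x ≈ 158 cm³

Break the section into simple shapes (no overlaps), measuring from the bottom-left corner of the bounding box.
Flange: 21 × 2.2, A = 46.2 cm², y = 15.1 cm, Ī = 18.634 cm⁴.
Web: 2.4 × 14, A = 33.6 cm², y = 7 cm, Ī = 548.8 cm⁴.
Centroid: ȳ = ΣA·y / ΣA = 11.689 cm.
Transfer each piece to the horizontal centroidal axis using Ī + A·d² with d = y − 11.689:
  flange: d = 3.4105 cm → contributes +556.02 cm⁴
  web: d = -4.6895 cm → contributes +1287.7 cm⁴
Total I = 1843.7 cm⁴.
Extreme fibre distance c = 11.689 cm; S = I/c = 157.72 cm³.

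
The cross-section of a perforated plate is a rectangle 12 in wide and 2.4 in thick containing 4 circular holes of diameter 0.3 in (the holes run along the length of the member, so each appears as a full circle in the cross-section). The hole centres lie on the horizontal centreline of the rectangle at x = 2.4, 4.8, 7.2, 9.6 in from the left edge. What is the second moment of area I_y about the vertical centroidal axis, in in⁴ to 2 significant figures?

I_y ≈ 340 in⁴

Treat the section as a set of non-overlapping primitives; coordinates are from the bounding-box lower-left.
Plate: 12 × 2.4, A = 28.8 in², x = 6 in, Ī = 345.6 in⁴.
Hole 1 (subtracted): ⌀0.3, A = 0.07069 in², x = 2.4 in, Ī = 0.0003976 in⁴.
Hole 2 (subtracted): ⌀0.3, A = 0.07069 in², x = 4.8 in, Ī = 0.0003976 in⁴.
Hole 3 (subtracted): ⌀0.3, A = 0.07069 in², x = 7.2 in, Ī = 0.0003976 in⁴.
Hole 4 (subtracted): ⌀0.3, A = 0.07069 in², x = 9.6 in, Ī = 0.0003976 in⁴.
By symmetry the centroid is at mid-width, x̄ = 6 in.
Transfer each piece to the vertical centroidal axis using Ī + A·d² with d = x − 6:
  plate: d = 0 in → contributes +345.6 in⁴
  hole 1: d = -3.6 in → contributes −0.9165 in⁴
  hole 2: d = -1.2 in → contributes −0.1022 in⁴
  hole 3: d = 1.2 in → contributes −0.1022 in⁴
  hole 4: d = 3.6 in → contributes −0.9165 in⁴
Total I = 343.6 in⁴.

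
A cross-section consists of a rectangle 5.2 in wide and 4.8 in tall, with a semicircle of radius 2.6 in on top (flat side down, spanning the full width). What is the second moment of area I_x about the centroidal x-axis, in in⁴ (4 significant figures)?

Break the section into simple shapes (no overlaps), measuring from the bottom-left corner of the bounding box.
Rectangular body: 5.2 × 4.8, A = 24.96 in², y = 2.4 in, Ī = 47.9232 in⁴.
Semicircular cap: semicircle r = 2.6, A = 10.6186 in², y = 5.90347 in, Ī = 5.01563 in⁴.
Centroid: ȳ = ΣA·y / ΣA = 3.44563 in.
Transfer each piece to the centroidal x-axis using Ī + A·d² with d = y − 3.44563:
  rectangular body: d = -1.04563 in → contributes +75.2129 in⁴
  semicircular cap: d = 2.45785 in → contributes +69.1626 in⁴
Total I = 144.375 in⁴.

I_x ≈ 144.4 in⁴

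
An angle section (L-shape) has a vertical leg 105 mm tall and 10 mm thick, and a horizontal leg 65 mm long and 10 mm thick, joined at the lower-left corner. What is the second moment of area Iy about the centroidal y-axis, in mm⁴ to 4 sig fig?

Iy ≈ 5.286 × 10⁵ mm⁴

Treat the section as a set of non-overlapping primitives; coordinates are from the bounding-box lower-left.
Vertical leg: 10 × 105, A = 1 050 mm², x = 5 mm, Ī = 8 750 mm⁴.
Horizontal leg (remainder): 55 × 10, A = 550 mm², x = 37.5 mm, Ī = 138 646 mm⁴.
Centroid: x̄ = ΣA·x / ΣA = 16.1719 mm.
Transfer each piece to the centroidal y-axis using Ī + A·d² with d = x − 16.1719:
  vertical leg: d = -11.1719 mm → contributes +139 801 mm⁴
  horizontal leg (remainder): d = 21.3281 mm → contributes +388 835 mm⁴
Total I = 528 636 mm⁴.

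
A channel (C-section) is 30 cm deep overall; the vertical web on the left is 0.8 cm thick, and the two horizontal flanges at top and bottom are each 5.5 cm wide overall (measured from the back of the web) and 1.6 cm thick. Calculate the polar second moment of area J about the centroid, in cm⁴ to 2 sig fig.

Decompose the section into non-overlapping parts with the origin at the bottom-left of its bounding rectangle.
Web: 0.8 × 30, A = 24 cm², y = 15 cm, Ī = 1 800 cm⁴.
Top flange (beyond web): 4.7 × 1.6, A = 7.52 cm², y = 29.2 cm, Ī = 1.604 cm⁴.
Bottom flange (beyond web): 4.7 × 1.6, A = 7.52 cm², y = 0.8 cm, Ī = 1.604 cm⁴.
By symmetry the centroid is at mid-height, ȳ = 15 cm.
Transfer each piece to the centroidal x-axis using Ī + A·d² with d = y − 15:
  web: d = 0 cm → contributes +1 800 cm⁴
  top flange (beyond web): d = 14.2 cm → contributes +1 518 cm⁴
  bottom flange (beyond web): d = -14.2 cm → contributes +1 518 cm⁴
Total I = 4 836 cm⁴.
For the y-axis: x̄ = 1.459 cm.
Repeating about the centroidal y-axis gives I_y = 98.89 cm⁴.
Polar second moment: J = I_x + I_y = 4 935 cm⁴.

J ≈ 4900 cm⁴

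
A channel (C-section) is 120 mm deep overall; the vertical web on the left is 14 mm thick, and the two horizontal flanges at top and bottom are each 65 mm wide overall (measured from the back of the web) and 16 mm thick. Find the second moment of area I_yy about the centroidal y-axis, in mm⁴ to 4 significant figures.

I_yy ≈ 1.256 × 10⁶ mm⁴

Decompose the section into non-overlapping parts with the origin at the bottom-left of its bounding rectangle.
Web: 14 × 120, A = 1 680 mm², x = 7 mm, Ī = 27 440 mm⁴.
Top flange (beyond web): 51 × 16, A = 816 mm², x = 39.5 mm, Ī = 176 868 mm⁴.
Bottom flange (beyond web): 51 × 16, A = 816 mm², x = 39.5 mm, Ī = 176 868 mm⁴.
Centroid: x̄ = ΣA·x / ΣA = 23.0145 mm.
Transfer each piece to the centroidal y-axis using Ī + A·d² with d = x − 23.0145:
  web: d = -16.0145 mm → contributes +458 299 mm⁴
  top flange (beyond web): d = 16.4855 mm → contributes +398 634 mm⁴
  bottom flange (beyond web): d = 16.4855 mm → contributes +398 634 mm⁴
Total I = 1 255 567 mm⁴.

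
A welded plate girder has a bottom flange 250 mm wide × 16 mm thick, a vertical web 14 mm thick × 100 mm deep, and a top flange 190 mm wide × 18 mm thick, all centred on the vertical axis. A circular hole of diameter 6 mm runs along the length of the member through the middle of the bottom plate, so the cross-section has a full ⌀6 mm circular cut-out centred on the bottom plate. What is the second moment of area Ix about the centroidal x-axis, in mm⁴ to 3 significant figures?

Ix ≈ 2.65 × 10⁷ mm⁴

Decompose the section into non-overlapping parts with the origin at the bottom-left of its bounding rectangle.
Bottom plate: 250 × 16, A = 4 000 mm², y = 8 mm, Ī = 85 333 mm⁴.
Web plate: 14 × 100, A = 1 400 mm², y = 66 mm, Ī = 1 166 667 mm⁴.
Top plate: 190 × 18, A = 3 420 mm², y = 125 mm, Ī = 92 340 mm⁴.
Hole (subtracted): ⌀6, A = 28.274 mm², y = 8 mm, Ī = 63.617 mm⁴.
Centroid: ȳ = ΣA·y / ΣA = 62.749 mm.
Transfer each piece to the centroidal x-axis using Ī + A·d² with d = y − 62.749:
  bottom plate: d = -54.749 mm → contributes +12 075 236 mm⁴
  web plate: d = 3.2508 mm → contributes +1 181 461 mm⁴
  top plate: d = 62.251 mm → contributes +13 345 392 mm⁴
  hole: d = -54.749 mm → contributes −84 815 mm⁴
Total I = 26 517 274 mm⁴.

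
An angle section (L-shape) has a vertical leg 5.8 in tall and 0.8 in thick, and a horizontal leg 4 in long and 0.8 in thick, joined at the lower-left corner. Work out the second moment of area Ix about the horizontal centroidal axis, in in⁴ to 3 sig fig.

Ix ≈ 23.5 in⁴

Treat the section as a set of non-overlapping primitives; coordinates are from the bounding-box lower-left.
Vertical leg: 0.8 × 5.8, A = 4.64 in², y = 2.9 in, Ī = 13.007 in⁴.
Horizontal leg (remainder): 3.2 × 0.8, A = 2.56 in², y = 0.4 in, Ī = 0.13653 in⁴.
Centroid: ȳ = ΣA·y / ΣA = 2.0111 in.
Transfer each piece to the horizontal centroidal axis using Ī + A·d² with d = y − 2.0111:
  vertical leg: d = 0.88889 in → contributes +16.674 in⁴
  horizontal leg (remainder): d = -1.6111 in → contributes +6.7815 in⁴
Total I = 23.455 in⁴.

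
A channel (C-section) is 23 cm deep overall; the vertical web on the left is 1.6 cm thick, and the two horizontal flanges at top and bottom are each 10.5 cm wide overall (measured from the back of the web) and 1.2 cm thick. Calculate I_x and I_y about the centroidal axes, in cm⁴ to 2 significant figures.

Split into non-overlapping primitives; take the origin at the lower-left of the bounding box.
Web: 1.6 × 23, A = 36.8 cm², y = 11.5 cm, Ī = 1 622 cm⁴.
Top flange (beyond web): 8.9 × 1.2, A = 10.68 cm², y = 22.4 cm, Ī = 1.282 cm⁴.
Bottom flange (beyond web): 8.9 × 1.2, A = 10.68 cm², y = 0.6 cm, Ī = 1.282 cm⁴.
By symmetry the centroid is at mid-height, ȳ = 11.5 cm.
Transfer each piece to the centroidal x-axis using Ī + A·d² with d = y − 11.5:
  web: d = 0 cm → contributes +1 622 cm⁴
  top flange (beyond web): d = 10.9 cm → contributes +1 270 cm⁴
  bottom flange (beyond web): d = -10.9 cm → contributes +1 270 cm⁴
Total I = 4 163 cm⁴.
For the y-axis: x̄ = 2.728 cm.
Repeating about the centroidal y-axis gives I_y = 521.4 cm⁴.

I_x ≈ 4200 cm⁴, I_y ≈ 520 cm⁴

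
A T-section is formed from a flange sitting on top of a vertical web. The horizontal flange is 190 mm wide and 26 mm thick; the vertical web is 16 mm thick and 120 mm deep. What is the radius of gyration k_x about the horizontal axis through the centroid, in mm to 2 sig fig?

Decompose the section into non-overlapping parts with the origin at the bottom-left of its bounding rectangle.
Flange: 190 × 26, A = 4 940 mm², y = 133 mm, Ī = 278 287 mm⁴.
Web: 16 × 120, A = 1 920 mm², y = 60 mm, Ī = 2 304 000 mm⁴.
Centroid: ȳ = ΣA·y / ΣA = 112.6 mm.
Transfer each piece to the horizontal axis through the centroid using Ī + A·d² with d = y − 112.6:
  flange: d = 20.43 mm → contributes +2 340 468 mm⁴
  web: d = -52.57 mm → contributes +7 609 821 mm⁴
Total I = 9 950 289 mm⁴.
Radius of gyration: k = √(I/A) = √(9 950 289 / 6 860) = 38.09 mm.

k_x ≈ 38 mm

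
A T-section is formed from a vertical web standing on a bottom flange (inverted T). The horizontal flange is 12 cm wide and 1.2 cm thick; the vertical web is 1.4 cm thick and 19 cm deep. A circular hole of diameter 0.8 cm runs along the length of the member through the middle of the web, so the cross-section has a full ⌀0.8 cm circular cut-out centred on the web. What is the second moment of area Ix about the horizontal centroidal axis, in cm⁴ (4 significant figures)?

Ix ≈ 1749 cm⁴

Decompose the section into non-overlapping parts with the origin at the bottom-left of its bounding rectangle.
Flange: 12 × 1.2, A = 14.4 cm², y = 0.6 cm, Ī = 1.728 cm⁴.
Web: 1.4 × 19, A = 26.6 cm², y = 10.7 cm, Ī = 800.217 cm⁴.
Hole (subtracted): ⌀0.8, A = 0.502655 cm², y = 10.7 cm, Ī = 0.0201062 cm⁴.
Centroid: ȳ = ΣA·y / ΣA = 7.10865 cm.
Transfer each piece to the horizontal centroidal axis using Ī + A·d² with d = y − 7.10865:
  flange: d = -6.50865 cm → contributes +611.749 cm⁴
  web: d = 3.59135 cm → contributes +1143.3 cm⁴
  hole: d = 3.59135 cm → contributes −6.50323 cm⁴
Total I = 1748.54 cm⁴.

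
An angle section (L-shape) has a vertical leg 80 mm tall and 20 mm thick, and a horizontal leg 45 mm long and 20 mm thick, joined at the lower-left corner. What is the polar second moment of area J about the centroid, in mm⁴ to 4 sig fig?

J ≈ 1.485 × 10⁶ mm⁴

Split into non-overlapping primitives; take the origin at the lower-left of the bounding box.
Vertical leg: 20 × 80, A = 1 600 mm², y = 40 mm, Ī = 853 333 mm⁴.
Horizontal leg (remainder): 25 × 20, A = 500 mm², y = 10 mm, Ī = 16666.7 mm⁴.
Centroid: ȳ = ΣA·y / ΣA = 32.8571 mm.
Transfer each piece to the centroidal x-axis using Ī + A·d² with d = y − 32.8571:
  vertical leg: d = 7.14286 mm → contributes +934 966 mm⁴
  horizontal leg (remainder): d = -22.8571 mm → contributes +277 891 mm⁴
Total I = 1 212 857 mm⁴.
For the y-axis: x̄ = 15.3571 mm.
Repeating about the centroidal y-axis gives I_y = 272 232 mm⁴.
Polar second moment: J = I_x + I_y = 1 485 089 mm⁴.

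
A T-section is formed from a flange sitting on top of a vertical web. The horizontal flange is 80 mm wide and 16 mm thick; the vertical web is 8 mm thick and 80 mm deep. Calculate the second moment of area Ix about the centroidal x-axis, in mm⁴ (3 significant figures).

Ix ≈ 1.35 × 10⁶ mm⁴

Decompose the section into non-overlapping parts with the origin at the bottom-left of its bounding rectangle.
Flange: 80 × 16, A = 1 280 mm², y = 88 mm, Ī = 27 307 mm⁴.
Web: 8 × 80, A = 640 mm², y = 40 mm, Ī = 341 333 mm⁴.
Centroid: ȳ = ΣA·y / ΣA = 72 mm.
Transfer each piece to the centroidal x-axis using Ī + A·d² with d = y − 72:
  flange: d = 16 mm → contributes +354 987 mm⁴
  web: d = -32 mm → contributes +996 693 mm⁴
Total I = 1 351 680 mm⁴.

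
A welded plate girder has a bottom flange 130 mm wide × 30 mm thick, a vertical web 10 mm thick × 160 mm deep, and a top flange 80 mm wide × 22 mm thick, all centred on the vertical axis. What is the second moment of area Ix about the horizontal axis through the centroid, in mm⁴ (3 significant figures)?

Decompose the section into non-overlapping parts with the origin at the bottom-left of its bounding rectangle.
Bottom plate: 130 × 30, A = 3 900 mm², y = 15 mm, Ī = 292 500 mm⁴.
Web plate: 10 × 160, A = 1 600 mm², y = 110 mm, Ī = 3 413 333 mm⁴.
Top plate: 80 × 22, A = 1 760 mm², y = 201 mm, Ī = 70 987 mm⁴.
Centroid: ȳ = ΣA·y / ΣA = 81.028 mm.
Transfer each piece to the horizontal axis through the centroid using Ī + A·d² with d = y − 81.028:
  bottom plate: d = -66.028 mm → contributes +17 295 085 mm⁴
  web plate: d = 28.972 mm → contributes +4 756 378 mm⁴
  top plate: d = 119.97 mm → contributes +25 403 352 mm⁴
Total I = 47 454 814 mm⁴.

Ix ≈ 4.75 × 10⁷ mm⁴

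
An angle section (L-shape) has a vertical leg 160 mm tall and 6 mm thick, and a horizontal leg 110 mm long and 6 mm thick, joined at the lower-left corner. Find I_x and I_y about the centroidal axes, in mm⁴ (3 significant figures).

I_x ≈ 4.29 × 10⁶ mm⁴, I_y ≈ 1.71 × 10⁶ mm⁴

Split into non-overlapping primitives; take the origin at the lower-left of the bounding box.
Vertical leg: 6 × 160, A = 960 mm², y = 80 mm, Ī = 2 048 000 mm⁴.
Horizontal leg (remainder): 104 × 6, A = 624 mm², y = 3 mm, Ī = 1 872 mm⁴.
Centroid: ȳ = ΣA·y / ΣA = 49.667 mm.
Transfer each piece to the centroidal x-axis using Ī + A·d² with d = y − 49.667:
  vertical leg: d = 30.333 mm → contributes +2 931 307 mm⁴
  horizontal leg (remainder): d = -46.667 mm → contributes +1 360 805 mm⁴
Total I = 4 292 112 mm⁴.
For the y-axis: x̄ = 24.667 mm.
Repeating about the centroidal y-axis gives I_y = 1 709 312 mm⁴.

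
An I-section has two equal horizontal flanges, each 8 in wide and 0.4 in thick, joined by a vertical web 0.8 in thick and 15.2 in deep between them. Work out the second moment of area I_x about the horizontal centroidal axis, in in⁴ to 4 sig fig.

I_x ≈ 623.6 in⁴

Break the section into simple shapes (no overlaps), measuring from the bottom-left corner of the bounding box.
Bottom flange: 8 × 0.4, A = 3.2 in², y = 0.2 in, Ī = 0.0426667 in⁴.
Web: 0.8 × 15.2, A = 12.16 in², y = 8 in, Ī = 234.121 in⁴.
Top flange: 8 × 0.4, A = 3.2 in², y = 15.8 in, Ī = 0.0426667 in⁴.
By symmetry the centroid is at mid-height, ȳ = 8 in.
Transfer each piece to the horizontal centroidal axis using Ī + A·d² with d = y − 8:
  bottom flange: d = -7.8 in → contributes +194.731 in⁴
  web: d = 0 in → contributes +234.121 in⁴
  top flange: d = 7.8 in → contributes +194.731 in⁴
Total I = 623.582 in⁴.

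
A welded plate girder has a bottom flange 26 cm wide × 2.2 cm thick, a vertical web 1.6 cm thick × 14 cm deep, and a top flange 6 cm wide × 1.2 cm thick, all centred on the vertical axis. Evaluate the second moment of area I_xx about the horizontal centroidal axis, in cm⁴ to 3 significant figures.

I_xx ≈ 2640 cm⁴

Break the section into simple shapes (no overlaps), measuring from the bottom-left corner of the bounding box.
Bottom plate: 26 × 2.2, A = 57.2 cm², y = 1.1 cm, Ī = 23.071 cm⁴.
Web plate: 1.6 × 14, A = 22.4 cm², y = 9.2 cm, Ī = 365.87 cm⁴.
Top plate: 6 × 1.2, A = 7.2 cm², y = 16.8 cm, Ī = 0.864 cm⁴.
Centroid: ȳ = ΣA·y / ΣA = 4.4926 cm.
Transfer each piece to the horizontal centroidal axis using Ī + A·d² with d = y − 4.4926:
  bottom plate: d = -3.3926 cm → contributes +681.44 cm⁴
  web plate: d = 4.7074 cm → contributes +862.24 cm⁴
  top plate: d = 12.307 cm → contributes +1091.5 cm⁴
Total I = 2635.1 cm⁴.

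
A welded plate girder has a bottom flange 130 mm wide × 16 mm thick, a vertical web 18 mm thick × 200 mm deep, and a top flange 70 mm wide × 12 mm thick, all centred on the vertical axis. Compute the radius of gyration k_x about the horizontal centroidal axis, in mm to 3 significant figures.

k_x ≈ 81.1 mm

Decompose the section into non-overlapping parts with the origin at the bottom-left of its bounding rectangle.
Bottom plate: 130 × 16, A = 2 080 mm², y = 8 mm, Ī = 44 373 mm⁴.
Web plate: 18 × 200, A = 3 600 mm², y = 116 mm, Ī = 12 000 000 mm⁴.
Top plate: 70 × 12, A = 840 mm², y = 222 mm, Ī = 10 080 mm⁴.
Centroid: ȳ = ΣA·y / ΣA = 95.202 mm.
Transfer each piece to the horizontal centroidal axis using Ī + A·d² with d = y − 95.202:
  bottom plate: d = -87.202 mm → contributes +15 861 251 mm⁴
  web plate: d = 20.798 mm → contributes +13 557 137 mm⁴
  top plate: d = 126.8 mm → contributes +13 515 279 mm⁴
Total I = 42 933 666 mm⁴.
Radius of gyration: k = √(I/A) = √(42 933 666 / 6 520) = 81.148 mm.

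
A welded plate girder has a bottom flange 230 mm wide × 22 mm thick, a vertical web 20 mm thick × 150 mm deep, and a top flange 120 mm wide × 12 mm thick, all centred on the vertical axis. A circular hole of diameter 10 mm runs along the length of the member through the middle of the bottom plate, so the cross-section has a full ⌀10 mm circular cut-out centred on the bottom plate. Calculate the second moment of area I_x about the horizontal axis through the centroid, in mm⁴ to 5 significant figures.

Decompose the section into non-overlapping parts with the origin at the bottom-left of its bounding rectangle.
Bottom plate: 230 × 22, A = 5 060 mm², y = 11 mm, Ī = 204086.7 mm⁴.
Web plate: 20 × 150, A = 3 000 mm², y = 97 mm, Ī = 5 625 000 mm⁴.
Top plate: 120 × 12, A = 1 440 mm², y = 178 mm, Ī = 17 280 mm⁴.
Hole (subtracted): ⌀10, A = 78.53982 mm², y = 11 mm, Ī = 490.8739 mm⁴.
Centroid: ȳ = ΣA·y / ΣA = 63.909 mm.
Transfer each piece to the horizontal axis through the centroid using Ī + A·d² with d = y − 63.909:
  bottom plate: d = -52.909 mm → contributes +14 368 858 mm⁴
  web plate: d = 33.091 mm → contributes +8 910 044 mm⁴
  top plate: d = 114.091 mm → contributes +18 761 410 mm⁴
  hole: d = -52.909 mm → contributes −220352.2 mm⁴
Total I = 41 819 959 mm⁴.

I_x ≈ 4.1820 × 10⁷ mm⁴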